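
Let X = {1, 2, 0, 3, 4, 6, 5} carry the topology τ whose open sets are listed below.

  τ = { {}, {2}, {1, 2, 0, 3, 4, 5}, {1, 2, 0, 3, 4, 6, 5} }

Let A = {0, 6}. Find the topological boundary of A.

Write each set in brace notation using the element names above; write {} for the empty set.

U open, U⊆A: {}. int(A) = ⋃ = {}
X∖A={1, 2, 3, 4, 5}, int(X∖A)={2}, hence cl(A)={1, 0, 3, 4, 6, 5}
∂A: remove int from cl → {1, 0, 3, 4, 6, 5}

{1, 0, 3, 4, 6, 5}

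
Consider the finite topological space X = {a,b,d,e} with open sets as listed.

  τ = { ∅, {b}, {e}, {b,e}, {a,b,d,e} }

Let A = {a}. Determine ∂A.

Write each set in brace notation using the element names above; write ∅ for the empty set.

open subsets of A: ∅; so int(A) = ∅
closure: X∖int(X∖A) = X∖{b,e} = {a,d}
∂A = {a,d} minus ∅ = {a,d}

{a,d}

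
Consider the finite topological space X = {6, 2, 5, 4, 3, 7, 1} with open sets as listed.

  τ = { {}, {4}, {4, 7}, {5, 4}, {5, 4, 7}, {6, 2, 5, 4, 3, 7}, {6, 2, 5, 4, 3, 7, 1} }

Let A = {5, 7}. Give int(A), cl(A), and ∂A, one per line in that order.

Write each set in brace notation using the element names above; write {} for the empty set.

interior: largest open inside A is {} (from {})
cl via duality: int({6, 2, 4, 3, 1}) = {4}, so X∖{4} = {6, 2, 5, 3, 7, 1}
cl∖int = {6, 2, 5, 3, 7, 1}

int(A) = {}
cl(A)  = {6, 2, 5, 3, 7, 1}
∂A     = {6, 2, 5, 3, 7, 1}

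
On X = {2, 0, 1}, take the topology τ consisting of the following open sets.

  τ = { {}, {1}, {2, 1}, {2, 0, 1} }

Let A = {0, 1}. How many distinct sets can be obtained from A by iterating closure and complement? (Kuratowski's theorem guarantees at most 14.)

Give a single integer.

cl via duality: int({2}) = {}, so X∖{} = {2, 0, 1}
Write k for closure, c for complement:
  1. A     = {0, 1}
  2. kA    = {2, 0, 1}
  3. cA    = {2}
  4. ckA   = {}
  5. kcA   = {2, 0}
  6. ckcA  = {1}
applying k or c yields no new set

6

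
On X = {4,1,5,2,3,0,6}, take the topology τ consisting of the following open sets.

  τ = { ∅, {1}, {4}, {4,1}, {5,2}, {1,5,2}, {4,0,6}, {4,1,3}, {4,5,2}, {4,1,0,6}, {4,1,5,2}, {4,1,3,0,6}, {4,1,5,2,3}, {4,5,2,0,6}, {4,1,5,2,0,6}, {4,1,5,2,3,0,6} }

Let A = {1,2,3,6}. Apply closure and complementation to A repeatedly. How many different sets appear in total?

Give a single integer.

cl via duality: int({4,5,0}) = {4}, so X∖{4} = {1,5,2,3,0,6}
Write k for closure, c for complement:
  1. A     = {1,2,3,6}
  2. kA    = {1,5,2,3,0,6}
  3. cA    = {4,5,0}
  4. ckA   = {4}
  5. kcA   = {4,5,2,3,0,6}
  6. kckA  = {4,3,0,6}
  7. ckcA  = {1}
  8. ckckA = {1,5,2}
  9. kckcA = {1,3}
  10. kckckA = {1,5,2,3}
  11. ckckcA = {4,5,2,0,6}
  12. ckckckA = {4,0,6}
applying k or c yields no new set

12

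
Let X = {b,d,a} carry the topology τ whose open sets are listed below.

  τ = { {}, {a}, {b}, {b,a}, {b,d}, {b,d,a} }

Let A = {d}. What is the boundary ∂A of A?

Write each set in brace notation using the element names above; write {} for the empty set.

open subsets of A: {}; so int(A) = {}
closure: X∖int(X∖A) = X∖{b,a} = {d}
∂A = {d} minus {} = {d}

{d}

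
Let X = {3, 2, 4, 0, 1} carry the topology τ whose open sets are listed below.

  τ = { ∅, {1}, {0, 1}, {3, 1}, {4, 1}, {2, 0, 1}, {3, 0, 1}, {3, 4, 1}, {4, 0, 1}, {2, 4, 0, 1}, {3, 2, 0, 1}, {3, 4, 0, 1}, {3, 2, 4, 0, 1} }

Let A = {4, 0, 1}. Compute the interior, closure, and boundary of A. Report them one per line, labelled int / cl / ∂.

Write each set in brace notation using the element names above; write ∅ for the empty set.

int(A) = {4, 0, 1}
cl(A)  = {3, 2, 4, 0, 1}
∂A     = {3, 2}

open subsets of A: ∅, {1}, {4, 1}, {0, 1}, {4, 0, 1}; so int(A) = {4, 0, 1}
closure: X∖int(X∖A) = X∖∅ = {3, 2, 4, 0, 1}
∂A = {3, 2, 4, 0, 1} minus {4, 0, 1} = {3, 2}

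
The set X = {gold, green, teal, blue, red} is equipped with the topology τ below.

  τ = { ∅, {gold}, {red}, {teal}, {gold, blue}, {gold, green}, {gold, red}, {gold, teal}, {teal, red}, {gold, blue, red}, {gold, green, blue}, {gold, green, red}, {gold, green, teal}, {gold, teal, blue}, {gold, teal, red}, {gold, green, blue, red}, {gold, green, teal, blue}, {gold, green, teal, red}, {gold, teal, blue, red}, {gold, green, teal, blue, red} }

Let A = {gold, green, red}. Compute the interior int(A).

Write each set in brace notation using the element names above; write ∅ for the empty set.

open subsets of A: ∅, {gold}, {red}, {gold, green}, {gold, red}, {gold, green, red}; so int(A) = {gold, green, red}

{gold, green, red}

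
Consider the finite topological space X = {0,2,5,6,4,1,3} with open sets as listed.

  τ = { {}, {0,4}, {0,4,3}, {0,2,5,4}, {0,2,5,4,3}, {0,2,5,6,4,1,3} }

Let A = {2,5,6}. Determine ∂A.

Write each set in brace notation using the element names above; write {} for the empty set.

opens ⊆ A: {}; union → int = {}
complement {0,4,1,3}; its interior {0,4,3}; cl(A) = X∖{0,4,3} = {2,5,6,1}
boundary = {2,5,6,1} ∖ {} = {2,5,6,1}

{2,5,6,1}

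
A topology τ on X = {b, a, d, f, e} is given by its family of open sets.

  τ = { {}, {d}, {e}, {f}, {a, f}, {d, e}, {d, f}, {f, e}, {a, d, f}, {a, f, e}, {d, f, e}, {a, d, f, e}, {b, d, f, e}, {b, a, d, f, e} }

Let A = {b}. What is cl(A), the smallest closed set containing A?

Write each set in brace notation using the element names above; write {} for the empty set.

{b}

closure: X∖int(X∖A) = X∖{a, d, f, e} = {b}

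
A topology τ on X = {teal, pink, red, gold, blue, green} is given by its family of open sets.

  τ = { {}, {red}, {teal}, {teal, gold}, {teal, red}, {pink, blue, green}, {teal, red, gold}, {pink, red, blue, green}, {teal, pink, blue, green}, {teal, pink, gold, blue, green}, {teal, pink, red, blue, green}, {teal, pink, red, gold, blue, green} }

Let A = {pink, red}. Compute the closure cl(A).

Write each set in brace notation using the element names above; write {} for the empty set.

{pink, red, blue, green}

cl via duality: int({teal, gold, blue, green}) = {teal, gold}, so X∖{teal, gold} = {pink, red, blue, green}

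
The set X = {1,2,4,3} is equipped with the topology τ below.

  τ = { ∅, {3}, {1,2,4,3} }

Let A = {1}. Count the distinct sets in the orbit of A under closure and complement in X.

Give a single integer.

X∖A={2,4,3}, int(X∖A)={3}, hence cl(A)={1,2,4}
Orbit (k=closure, c=complement):
  1. A     = {1}
  2. kA    = {1,2,4}
  3. cA    = {2,4,3}
  4. ckA   = {3}
  5. kcA   = {1,2,4,3}
  6. ckcA  = ∅
(closed under both — stop)

6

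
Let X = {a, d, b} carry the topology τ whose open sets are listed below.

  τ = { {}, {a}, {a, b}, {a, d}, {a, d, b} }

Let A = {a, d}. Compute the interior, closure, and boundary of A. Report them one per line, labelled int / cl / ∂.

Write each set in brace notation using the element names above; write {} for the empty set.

int(A) = {a, d}
cl(A)  = {a, d, b}
∂A     = {b}

open subsets of A: {}, {a}, {a, d}; so int(A) = {a, d}
closure: X∖int(X∖A) = X∖{} = {a, d, b}
∂A = {a, d, b} minus {a, d} = {b}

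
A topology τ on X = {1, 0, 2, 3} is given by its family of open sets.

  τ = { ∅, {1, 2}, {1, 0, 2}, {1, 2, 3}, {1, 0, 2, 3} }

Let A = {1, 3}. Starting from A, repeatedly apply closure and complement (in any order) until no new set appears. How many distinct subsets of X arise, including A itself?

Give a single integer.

4

complement {0, 2}; its interior ∅; cl(A) = X∖∅ = {1, 0, 2, 3}
With k = closure, c = complement:
  1. A     = {1, 3}
  2. kA    = {1, 0, 2, 3}
  3. cA    = {0, 2}
  4. ckA   = ∅
k, c of each give nothing new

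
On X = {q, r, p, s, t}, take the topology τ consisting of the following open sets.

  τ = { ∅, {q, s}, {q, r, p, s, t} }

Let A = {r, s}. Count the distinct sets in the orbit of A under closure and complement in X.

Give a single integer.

4

cl via duality: int({q, p, t}) = ∅, so X∖∅ = {q, r, p, s, t}
Write k for closure, c for complement:
  1. A     = {r, s}
  2. kA    = {q, r, p, s, t}
  3. cA    = {q, p, t}
  4. ckA   = ∅
applying k or c yields no new set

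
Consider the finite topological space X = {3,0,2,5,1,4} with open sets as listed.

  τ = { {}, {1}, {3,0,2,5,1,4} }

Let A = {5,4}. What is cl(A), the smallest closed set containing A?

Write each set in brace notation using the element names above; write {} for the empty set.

{3,0,2,5,4}

complement {3,0,2,1}; its interior {1}; cl(A) = X∖{1} = {3,0,2,5,4}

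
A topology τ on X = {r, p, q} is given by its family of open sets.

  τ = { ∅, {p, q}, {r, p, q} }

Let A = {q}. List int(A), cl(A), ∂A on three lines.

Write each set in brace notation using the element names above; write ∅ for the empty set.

open subsets of A: ∅; so int(A) = ∅
closure: X∖int(X∖A) = X∖∅ = {r, p, q}
∂A = {r, p, q} minus ∅ = {r, p, q}

int(A) = ∅
cl(A)  = {r, p, q}
∂A     = {r, p, q}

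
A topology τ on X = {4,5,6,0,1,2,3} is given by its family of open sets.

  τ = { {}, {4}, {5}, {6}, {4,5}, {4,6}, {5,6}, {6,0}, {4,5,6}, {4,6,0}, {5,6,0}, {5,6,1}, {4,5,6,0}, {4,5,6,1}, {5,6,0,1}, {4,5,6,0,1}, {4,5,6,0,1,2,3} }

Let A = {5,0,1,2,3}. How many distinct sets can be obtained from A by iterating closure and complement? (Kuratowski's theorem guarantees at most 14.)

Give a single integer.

cl via duality: int({4,6}) = {4,6}, so X∖{4,6} = {5,0,1,2,3}
Write k for closure, c for complement:
  1. A     = {5,0,1,2,3}
  2. cA    = {4,6}
  3. kcA   = {4,6,0,1,2,3}
  4. ckcA  = {5}
  5. kckcA = {5,1,2,3}
  6. ckckcA = {4,6,0}
applying k or c yields no new set

6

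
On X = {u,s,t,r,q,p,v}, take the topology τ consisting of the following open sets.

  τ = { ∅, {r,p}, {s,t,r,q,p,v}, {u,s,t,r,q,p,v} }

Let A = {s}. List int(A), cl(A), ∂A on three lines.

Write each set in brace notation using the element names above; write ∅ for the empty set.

U open, U⊆A: ∅. int(A) = ⋃ = ∅
X∖A={u,t,r,q,p,v}, int(X∖A)={r,p}, hence cl(A)={u,s,t,q,v}
∂A: remove int from cl → {u,s,t,q,v}

int(A) = ∅
cl(A)  = {u,s,t,q,v}
∂A     = {u,s,t,q,v}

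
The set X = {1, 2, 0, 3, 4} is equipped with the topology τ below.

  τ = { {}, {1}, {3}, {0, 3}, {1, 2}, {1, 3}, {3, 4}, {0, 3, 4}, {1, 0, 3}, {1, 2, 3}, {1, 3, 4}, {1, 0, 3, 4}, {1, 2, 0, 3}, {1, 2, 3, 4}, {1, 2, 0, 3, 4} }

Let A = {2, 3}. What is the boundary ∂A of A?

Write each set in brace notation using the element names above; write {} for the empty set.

opens ⊆ A: {}, {3}; union → int = {3}
complement {1, 0, 4}; its interior {1}; cl(A) = X∖{1} = {2, 0, 3, 4}
boundary = {2, 0, 3, 4} ∖ {3} = {2, 0, 4}

{2, 0, 4}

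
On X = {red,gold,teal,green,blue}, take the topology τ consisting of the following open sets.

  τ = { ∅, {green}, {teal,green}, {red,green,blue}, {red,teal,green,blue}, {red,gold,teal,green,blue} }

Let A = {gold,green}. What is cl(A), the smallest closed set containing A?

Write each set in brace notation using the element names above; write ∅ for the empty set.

complement {red,teal,blue}; its interior ∅; cl(A) = X∖∅ = {red,gold,teal,green,blue}

{red,gold,teal,green,blue}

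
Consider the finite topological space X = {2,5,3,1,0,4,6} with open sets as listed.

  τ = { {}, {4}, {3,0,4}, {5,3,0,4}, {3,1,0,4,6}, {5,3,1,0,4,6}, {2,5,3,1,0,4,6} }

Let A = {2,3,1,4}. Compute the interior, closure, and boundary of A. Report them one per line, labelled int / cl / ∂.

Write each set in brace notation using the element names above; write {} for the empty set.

int(A) = {4}
cl(A)  = {2,5,3,1,0,4,6}
∂A     = {2,5,3,1,0,6}

U open, U⊆A: {}, {4}. int(A) = ⋃ = {4}
X∖A={5,0,6}, int(X∖A)={}, hence cl(A)={2,5,3,1,0,4,6}
∂A: remove int from cl → {2,5,3,1,0,6}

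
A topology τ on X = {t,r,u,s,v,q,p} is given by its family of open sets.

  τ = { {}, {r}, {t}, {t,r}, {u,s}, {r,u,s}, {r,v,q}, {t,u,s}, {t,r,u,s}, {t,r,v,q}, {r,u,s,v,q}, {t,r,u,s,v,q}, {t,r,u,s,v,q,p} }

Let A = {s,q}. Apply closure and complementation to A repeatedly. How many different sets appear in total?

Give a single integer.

10

cl via duality: int({t,r,u,v,p}) = {t,r}, so X∖{t,r} = {u,s,v,q,p}
Write k for closure, c for complement:
  1. A     = {s,q}
  2. kA    = {u,s,v,q,p}
  3. cA    = {t,r,u,v,p}
  4. ckA   = {t,r}
  5. kcA   = {t,r,u,s,v,q,p}
  6. kckA  = {t,r,v,q,p}
  7. ckcA  = {}
  8. ckckA = {u,s}
  9. kckckA = {u,s,p}
  10. ckckckA = {t,r,v,q}
applying k or c yields no new set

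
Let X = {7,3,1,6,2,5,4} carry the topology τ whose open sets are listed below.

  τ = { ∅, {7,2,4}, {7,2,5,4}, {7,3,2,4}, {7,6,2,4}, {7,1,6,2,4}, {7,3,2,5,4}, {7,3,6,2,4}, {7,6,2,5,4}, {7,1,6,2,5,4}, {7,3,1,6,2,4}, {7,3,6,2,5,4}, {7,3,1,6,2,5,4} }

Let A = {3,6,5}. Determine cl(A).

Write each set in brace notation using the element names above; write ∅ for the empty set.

cl via duality: int({7,1,2,4}) = {7,2,4}, so X∖{7,2,4} = {3,1,6,5}

{3,1,6,5}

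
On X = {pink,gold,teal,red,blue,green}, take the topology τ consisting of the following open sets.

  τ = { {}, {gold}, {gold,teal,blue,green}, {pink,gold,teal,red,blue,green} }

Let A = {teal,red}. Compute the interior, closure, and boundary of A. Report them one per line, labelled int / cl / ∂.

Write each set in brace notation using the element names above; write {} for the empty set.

U open, U⊆A: {}. int(A) = ⋃ = {}
X∖A={pink,gold,blue,green}, int(X∖A)={gold}, hence cl(A)={pink,teal,red,blue,green}
∂A: remove int from cl → {pink,teal,red,blue,green}

int(A) = {}
cl(A)  = {pink,teal,red,blue,green}
∂A     = {pink,teal,red,blue,green}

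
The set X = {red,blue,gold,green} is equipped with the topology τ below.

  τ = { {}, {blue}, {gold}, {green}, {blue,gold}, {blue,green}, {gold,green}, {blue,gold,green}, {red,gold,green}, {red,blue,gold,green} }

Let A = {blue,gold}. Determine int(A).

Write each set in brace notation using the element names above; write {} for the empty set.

{blue,gold}

interior: largest open inside A is {blue,gold} (from {}, {gold}, {blue}, {blue,gold})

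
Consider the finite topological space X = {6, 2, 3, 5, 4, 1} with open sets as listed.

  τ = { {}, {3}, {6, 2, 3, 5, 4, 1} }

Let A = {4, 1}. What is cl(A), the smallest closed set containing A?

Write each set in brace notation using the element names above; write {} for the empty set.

cl via duality: int({6, 2, 3, 5}) = {3}, so X∖{3} = {6, 2, 5, 4, 1}

{6, 2, 5, 4, 1}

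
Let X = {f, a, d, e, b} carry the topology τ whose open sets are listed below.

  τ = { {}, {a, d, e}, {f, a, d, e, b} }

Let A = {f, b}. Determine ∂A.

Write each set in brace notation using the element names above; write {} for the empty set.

{f, b}

open subsets of A: {}; so int(A) = {}
closure: X∖int(X∖A) = X∖{a, d, e} = {f, b}
∂A = {f, b} minus {} = {f, b}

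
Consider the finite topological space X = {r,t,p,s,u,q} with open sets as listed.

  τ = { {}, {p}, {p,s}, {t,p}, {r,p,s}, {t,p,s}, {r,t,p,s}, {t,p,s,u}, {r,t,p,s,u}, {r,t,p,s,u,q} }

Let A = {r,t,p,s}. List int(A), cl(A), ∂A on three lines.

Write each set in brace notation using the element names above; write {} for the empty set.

opens ⊆ A: {}, {p}, {p,s}, {t,p}, {t,p,s}, {r,p,s}, {r,t,p,s}; union → int = {r,t,p,s}
complement {u,q}; its interior {}; cl(A) = X∖{} = {r,t,p,s,u,q}
boundary = {r,t,p,s,u,q} ∖ {r,t,p,s} = {u,q}

int(A) = {r,t,p,s}
cl(A)  = {r,t,p,s,u,q}
∂A     = {u,q}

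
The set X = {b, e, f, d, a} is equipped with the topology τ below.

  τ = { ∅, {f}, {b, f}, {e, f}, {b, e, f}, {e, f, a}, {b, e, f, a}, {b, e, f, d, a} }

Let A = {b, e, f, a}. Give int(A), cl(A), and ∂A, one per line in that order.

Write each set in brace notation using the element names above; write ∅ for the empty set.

int(A) = {b, e, f, a}
cl(A)  = {b, e, f, d, a}
∂A     = {d}

interior: largest open inside A is {b, e, f, a} (from ∅, {f}, {e, f}, {b, f}, {e, f, a}, {b, e, f}, {b, e, f, a})
cl via duality: int({d}) = ∅, so X∖∅ = {b, e, f, d, a}
cl∖int = {d}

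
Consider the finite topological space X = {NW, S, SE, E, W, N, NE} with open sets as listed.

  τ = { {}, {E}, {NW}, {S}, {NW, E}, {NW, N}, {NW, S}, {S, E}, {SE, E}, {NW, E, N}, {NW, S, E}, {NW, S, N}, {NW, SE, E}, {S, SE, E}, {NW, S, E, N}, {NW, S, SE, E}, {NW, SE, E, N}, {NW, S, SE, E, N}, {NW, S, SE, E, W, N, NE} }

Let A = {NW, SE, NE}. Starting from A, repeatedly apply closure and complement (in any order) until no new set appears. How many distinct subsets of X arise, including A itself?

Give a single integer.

10

complement {S, E, W, N}; its interior {S, E}; cl(A) = X∖{S, E} = {NW, SE, W, N, NE}
With k = closure, c = complement:
  1. A     = {NW, SE, NE}
  2. kA    = {NW, SE, W, N, NE}
  3. cA    = {S, E, W, N}
  4. ckA   = {S, E}
  5. kcA   = {S, SE, E, W, N, NE}
  6. kckA  = {S, SE, E, W, NE}
  7. ckcA  = {NW}
  8. ckckA = {NW, N}
  9. kckcA = {NW, W, N, NE}
  10. ckckcA = {S, SE, E}
k, c of each give nothing new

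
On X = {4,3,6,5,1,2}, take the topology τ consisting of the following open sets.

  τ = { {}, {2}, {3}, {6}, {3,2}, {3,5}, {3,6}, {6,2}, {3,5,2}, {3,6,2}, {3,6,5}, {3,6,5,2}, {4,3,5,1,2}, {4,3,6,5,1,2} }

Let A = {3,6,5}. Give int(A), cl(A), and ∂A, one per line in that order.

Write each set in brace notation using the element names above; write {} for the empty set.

opens ⊆ A: {}, {3}, {6}, {3,6}, {3,5}, {3,6,5}; union → int = {3,6,5}
complement {4,1,2}; its interior {2}; cl(A) = X∖{2} = {4,3,6,5,1}
boundary = {4,3,6,5,1} ∖ {3,6,5} = {4,1}

int(A) = {3,6,5}
cl(A)  = {4,3,6,5,1}
∂A     = {4,1}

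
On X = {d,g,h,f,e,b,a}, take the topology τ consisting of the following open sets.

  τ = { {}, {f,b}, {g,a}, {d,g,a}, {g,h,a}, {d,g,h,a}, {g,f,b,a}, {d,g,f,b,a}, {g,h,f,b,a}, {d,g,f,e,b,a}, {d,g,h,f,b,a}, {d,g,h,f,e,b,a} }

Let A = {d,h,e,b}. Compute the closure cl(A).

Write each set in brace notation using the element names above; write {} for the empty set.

{d,h,f,e,b}

complement {g,f,a}; its interior {g,a}; cl(A) = X∖{g,a} = {d,h,f,e,b}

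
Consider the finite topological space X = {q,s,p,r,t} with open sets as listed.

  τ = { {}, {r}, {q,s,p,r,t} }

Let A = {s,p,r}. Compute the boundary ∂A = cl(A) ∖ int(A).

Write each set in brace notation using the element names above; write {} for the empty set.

open subsets of A: {}, {r}; so int(A) = {r}
closure: X∖int(X∖A) = X∖{} = {q,s,p,r,t}
∂A = {q,s,p,r,t} minus {r} = {q,s,p,t}

{q,s,p,t}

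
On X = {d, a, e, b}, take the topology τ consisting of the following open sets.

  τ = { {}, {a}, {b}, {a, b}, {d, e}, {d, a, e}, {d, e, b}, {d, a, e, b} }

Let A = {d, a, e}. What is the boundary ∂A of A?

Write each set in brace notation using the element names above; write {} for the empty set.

{}

opens ⊆ A: {}, {a}, {d, e}, {d, a, e}; union → int = {d, a, e}
complement {b}; its interior {b}; cl(A) = X∖{b} = {d, a, e}
boundary = {d, a, e} ∖ {d, a, e} = {}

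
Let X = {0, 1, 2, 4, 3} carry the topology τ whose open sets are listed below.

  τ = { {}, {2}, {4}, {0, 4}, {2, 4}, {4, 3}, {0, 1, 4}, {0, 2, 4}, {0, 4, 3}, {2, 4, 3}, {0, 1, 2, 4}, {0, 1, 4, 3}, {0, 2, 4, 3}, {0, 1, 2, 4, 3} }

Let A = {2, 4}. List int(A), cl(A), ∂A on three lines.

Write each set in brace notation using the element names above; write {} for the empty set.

opens ⊆ A: {}, {4}, {2}, {2, 4}; union → int = {2, 4}
complement {0, 1, 3}; its interior {}; cl(A) = X∖{} = {0, 1, 2, 4, 3}
boundary = {0, 1, 2, 4, 3} ∖ {2, 4} = {0, 1, 3}

int(A) = {2, 4}
cl(A)  = {0, 1, 2, 4, 3}
∂A     = {0, 1, 3}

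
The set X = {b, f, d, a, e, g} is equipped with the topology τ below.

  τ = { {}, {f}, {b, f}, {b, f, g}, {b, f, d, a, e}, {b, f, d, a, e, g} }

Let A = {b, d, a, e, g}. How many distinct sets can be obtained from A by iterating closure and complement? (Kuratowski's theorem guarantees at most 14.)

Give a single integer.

cl via duality: int({f}) = {f}, so X∖{f} = {b, d, a, e, g}
Write k for closure, c for complement:
  1. A     = {b, d, a, e, g}
  2. cA    = {f}
  3. kcA   = {b, f, d, a, e, g}
  4. ckcA  = {}
applying k or c yields no new set

4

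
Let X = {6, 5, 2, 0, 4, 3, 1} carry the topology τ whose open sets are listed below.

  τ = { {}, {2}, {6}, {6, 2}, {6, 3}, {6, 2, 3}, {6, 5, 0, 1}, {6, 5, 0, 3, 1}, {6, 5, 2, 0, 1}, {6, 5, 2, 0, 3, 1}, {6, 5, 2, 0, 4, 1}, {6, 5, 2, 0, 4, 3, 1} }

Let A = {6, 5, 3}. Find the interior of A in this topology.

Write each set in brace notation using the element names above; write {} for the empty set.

{6, 3}

interior: largest open inside A is {6, 3} (from {}, {6}, {6, 3})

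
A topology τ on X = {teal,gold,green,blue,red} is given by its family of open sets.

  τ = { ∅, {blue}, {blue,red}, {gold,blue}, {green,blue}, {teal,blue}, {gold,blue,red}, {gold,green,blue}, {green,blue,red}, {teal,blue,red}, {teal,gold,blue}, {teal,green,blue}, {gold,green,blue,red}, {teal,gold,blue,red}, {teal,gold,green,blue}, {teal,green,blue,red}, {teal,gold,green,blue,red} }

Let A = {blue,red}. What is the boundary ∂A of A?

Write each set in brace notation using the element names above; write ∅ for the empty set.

{teal,gold,green}

open subsets of A: ∅, {blue}, {blue,red}; so int(A) = {blue,red}
closure: X∖int(X∖A) = X∖∅ = {teal,gold,green,blue,red}
∂A = {teal,gold,green,blue,red} minus {blue,red} = {teal,gold,green}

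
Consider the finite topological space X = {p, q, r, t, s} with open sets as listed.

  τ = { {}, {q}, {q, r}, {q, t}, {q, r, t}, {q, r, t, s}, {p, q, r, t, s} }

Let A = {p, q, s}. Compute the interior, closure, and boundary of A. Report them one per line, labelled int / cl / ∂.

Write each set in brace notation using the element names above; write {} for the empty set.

int(A) = {q}
cl(A)  = {p, q, r, t, s}
∂A     = {p, r, t, s}

opens ⊆ A: {}, {q}; union → int = {q}
complement {r, t}; its interior {}; cl(A) = X∖{} = {p, q, r, t, s}
boundary = {p, q, r, t, s} ∖ {q} = {p, r, t, s}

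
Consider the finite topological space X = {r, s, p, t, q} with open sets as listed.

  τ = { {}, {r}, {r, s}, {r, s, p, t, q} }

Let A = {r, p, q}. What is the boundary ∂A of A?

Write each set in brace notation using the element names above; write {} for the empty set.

{s, p, t, q}

interior: largest open inside A is {r} (from {}, {r})
cl via duality: int({s, t}) = {}, so X∖{} = {r, s, p, t, q}
cl∖int = {s, p, t, q}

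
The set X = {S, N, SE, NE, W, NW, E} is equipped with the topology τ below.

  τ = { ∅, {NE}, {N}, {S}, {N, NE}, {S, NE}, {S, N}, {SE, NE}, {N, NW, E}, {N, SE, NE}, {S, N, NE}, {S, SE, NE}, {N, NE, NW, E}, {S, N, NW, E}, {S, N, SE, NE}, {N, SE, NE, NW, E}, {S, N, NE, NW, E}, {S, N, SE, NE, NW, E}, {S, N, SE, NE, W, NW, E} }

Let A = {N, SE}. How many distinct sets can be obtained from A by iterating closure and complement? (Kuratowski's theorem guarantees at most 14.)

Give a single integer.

X∖A={S, NE, W, NW, E}, int(X∖A)={S, NE}, hence cl(A)={N, SE, W, NW, E}
Orbit (k=closure, c=complement):
  1. A     = {N, SE}
  2. kA    = {N, SE, W, NW, E}
  3. cA    = {S, NE, W, NW, E}
  4. ckA   = {S, NE}
  5. kcA   = {S, SE, NE, W, NW, E}
  6. kckA  = {S, SE, NE, W}
  7. ckcA  = {N}
  8. ckckA = {N, NW, E}
  9. kckcA = {N, W, NW, E}
  10. ckckcA = {S, SE, NE}
(closed under both — stop)

10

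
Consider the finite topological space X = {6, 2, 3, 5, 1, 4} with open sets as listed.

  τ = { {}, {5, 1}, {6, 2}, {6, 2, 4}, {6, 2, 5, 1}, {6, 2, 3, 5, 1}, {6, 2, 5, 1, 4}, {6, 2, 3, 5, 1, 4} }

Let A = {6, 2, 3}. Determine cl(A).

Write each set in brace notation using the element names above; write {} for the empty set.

cl via duality: int({5, 1, 4}) = {5, 1}, so X∖{5, 1} = {6, 2, 3, 4}

{6, 2, 3, 4}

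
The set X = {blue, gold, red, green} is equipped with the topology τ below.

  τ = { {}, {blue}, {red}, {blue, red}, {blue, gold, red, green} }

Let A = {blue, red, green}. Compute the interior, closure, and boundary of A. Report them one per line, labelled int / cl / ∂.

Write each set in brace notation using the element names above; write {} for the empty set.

int(A) = {blue, red}
cl(A)  = {blue, gold, red, green}
∂A     = {gold, green}

interior: largest open inside A is {blue, red} (from {}, {red}, {blue}, {blue, red})
cl via duality: int({gold}) = {}, so X∖{} = {blue, gold, red, green}
cl∖int = {gold, green}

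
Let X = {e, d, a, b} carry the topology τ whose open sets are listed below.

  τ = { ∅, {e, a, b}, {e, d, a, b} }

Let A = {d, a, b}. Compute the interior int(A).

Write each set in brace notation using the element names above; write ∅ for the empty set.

interior: largest open inside A is ∅ (from ∅)

∅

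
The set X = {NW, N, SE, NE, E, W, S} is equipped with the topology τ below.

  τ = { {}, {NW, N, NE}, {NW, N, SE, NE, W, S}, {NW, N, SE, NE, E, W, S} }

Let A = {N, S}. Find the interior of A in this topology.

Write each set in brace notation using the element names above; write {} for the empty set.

{}

interior: largest open inside A is {} (from {})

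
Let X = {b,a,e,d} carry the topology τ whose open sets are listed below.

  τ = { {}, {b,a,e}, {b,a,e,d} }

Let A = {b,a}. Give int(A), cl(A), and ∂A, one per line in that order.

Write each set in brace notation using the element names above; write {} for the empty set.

int(A) = {}
cl(A)  = {b,a,e,d}
∂A     = {b,a,e,d}

open subsets of A: {}; so int(A) = {}
closure: X∖int(X∖A) = X∖{} = {b,a,e,d}
∂A = {b,a,e,d} minus {} = {b,a,e,d}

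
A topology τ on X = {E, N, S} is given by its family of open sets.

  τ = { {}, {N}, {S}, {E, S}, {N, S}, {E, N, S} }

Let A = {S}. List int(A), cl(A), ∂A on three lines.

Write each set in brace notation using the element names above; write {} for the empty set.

open subsets of A: {}, {S}; so int(A) = {S}
closure: X∖int(X∖A) = X∖{N} = {E, S}
∂A = {E, S} minus {S} = {E}

int(A) = {S}
cl(A)  = {E, S}
∂A     = {E}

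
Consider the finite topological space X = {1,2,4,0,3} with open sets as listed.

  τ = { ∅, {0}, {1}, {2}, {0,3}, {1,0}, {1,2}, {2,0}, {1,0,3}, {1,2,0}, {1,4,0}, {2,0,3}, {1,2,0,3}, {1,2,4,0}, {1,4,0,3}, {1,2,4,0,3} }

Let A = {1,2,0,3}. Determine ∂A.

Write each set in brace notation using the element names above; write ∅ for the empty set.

{4}

opens ⊆ A: ∅, {0}, {1}, {2}, {1,0}, {1,2}, {0,3}, {2,0}, {1,0,3}, {2,0,3}, {1,2,0}, {1,2,0,3}; union → int = {1,2,0,3}
complement {4}; its interior ∅; cl(A) = X∖∅ = {1,2,4,0,3}
boundary = {1,2,4,0,3} ∖ {1,2,0,3} = {4}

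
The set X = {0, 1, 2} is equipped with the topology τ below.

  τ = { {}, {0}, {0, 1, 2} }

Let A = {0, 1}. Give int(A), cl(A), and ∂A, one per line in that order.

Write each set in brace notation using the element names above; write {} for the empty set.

int(A) = {0}
cl(A)  = {0, 1, 2}
∂A     = {1, 2}

opens ⊆ A: {}, {0}; union → int = {0}
complement {2}; its interior {}; cl(A) = X∖{} = {0, 1, 2}
boundary = {0, 1, 2} ∖ {0} = {1, 2}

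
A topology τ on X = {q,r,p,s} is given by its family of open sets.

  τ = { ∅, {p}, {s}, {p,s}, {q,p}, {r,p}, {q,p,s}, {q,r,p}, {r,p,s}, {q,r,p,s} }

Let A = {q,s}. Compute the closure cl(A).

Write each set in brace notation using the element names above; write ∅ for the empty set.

{q,s}

X∖A={r,p}, int(X∖A)={r,p}, hence cl(A)={q,s}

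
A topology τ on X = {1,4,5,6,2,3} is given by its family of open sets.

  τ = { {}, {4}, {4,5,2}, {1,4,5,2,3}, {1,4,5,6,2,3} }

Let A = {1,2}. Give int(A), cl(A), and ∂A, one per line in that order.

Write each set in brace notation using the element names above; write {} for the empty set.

int(A) = {}
cl(A)  = {1,5,6,2,3}
∂A     = {1,5,6,2,3}

open subsets of A: {}; so int(A) = {}
closure: X∖int(X∖A) = X∖{4} = {1,5,6,2,3}
∂A = {1,5,6,2,3} minus {} = {1,5,6,2,3}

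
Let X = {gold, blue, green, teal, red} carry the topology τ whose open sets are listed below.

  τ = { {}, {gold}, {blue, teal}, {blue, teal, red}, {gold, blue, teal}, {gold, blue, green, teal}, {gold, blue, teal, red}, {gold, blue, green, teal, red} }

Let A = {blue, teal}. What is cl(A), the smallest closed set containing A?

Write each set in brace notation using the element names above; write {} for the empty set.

{blue, green, teal, red}

closure: X∖int(X∖A) = X∖{gold} = {blue, green, teal, red}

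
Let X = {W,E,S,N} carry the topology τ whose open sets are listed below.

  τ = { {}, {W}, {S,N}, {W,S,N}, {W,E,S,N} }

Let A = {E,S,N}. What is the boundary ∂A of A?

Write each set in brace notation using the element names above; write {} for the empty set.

U open, U⊆A: {}, {S,N}. int(A) = ⋃ = {S,N}
X∖A={W}, int(X∖A)={W}, hence cl(A)={E,S,N}
∂A: remove int from cl → {E}

{E}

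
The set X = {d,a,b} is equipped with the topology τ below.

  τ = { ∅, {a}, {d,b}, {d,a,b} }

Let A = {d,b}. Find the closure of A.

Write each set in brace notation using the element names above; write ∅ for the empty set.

{d,b}

cl via duality: int({a}) = {a}, so X∖{a} = {d,b}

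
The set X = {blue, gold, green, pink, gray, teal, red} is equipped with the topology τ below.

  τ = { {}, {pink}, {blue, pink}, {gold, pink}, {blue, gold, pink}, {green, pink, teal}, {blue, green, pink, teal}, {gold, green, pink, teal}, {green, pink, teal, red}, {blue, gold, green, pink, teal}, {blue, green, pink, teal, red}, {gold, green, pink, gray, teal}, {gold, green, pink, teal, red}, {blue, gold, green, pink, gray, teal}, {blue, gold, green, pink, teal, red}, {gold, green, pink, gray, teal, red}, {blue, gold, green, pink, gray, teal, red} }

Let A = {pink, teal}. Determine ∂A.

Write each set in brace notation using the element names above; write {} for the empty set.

{blue, gold, green, gray, teal, red}

U open, U⊆A: {}, {pink}. int(A) = ⋃ = {pink}
X∖A={blue, gold, green, gray, red}, int(X∖A)={}, hence cl(A)={blue, gold, green, pink, gray, teal, red}
∂A: remove int from cl → {blue, gold, green, gray, teal, red}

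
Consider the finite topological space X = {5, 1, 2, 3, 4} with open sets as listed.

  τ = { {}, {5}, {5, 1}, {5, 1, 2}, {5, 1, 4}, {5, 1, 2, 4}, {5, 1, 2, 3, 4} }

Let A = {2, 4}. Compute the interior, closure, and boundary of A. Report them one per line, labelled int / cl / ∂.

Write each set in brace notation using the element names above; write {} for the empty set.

interior: largest open inside A is {} (from {})
cl via duality: int({5, 1, 3}) = {5, 1}, so X∖{5, 1} = {2, 3, 4}
cl∖int = {2, 3, 4}

int(A) = {}
cl(A)  = {2, 3, 4}
∂A     = {2, 3, 4}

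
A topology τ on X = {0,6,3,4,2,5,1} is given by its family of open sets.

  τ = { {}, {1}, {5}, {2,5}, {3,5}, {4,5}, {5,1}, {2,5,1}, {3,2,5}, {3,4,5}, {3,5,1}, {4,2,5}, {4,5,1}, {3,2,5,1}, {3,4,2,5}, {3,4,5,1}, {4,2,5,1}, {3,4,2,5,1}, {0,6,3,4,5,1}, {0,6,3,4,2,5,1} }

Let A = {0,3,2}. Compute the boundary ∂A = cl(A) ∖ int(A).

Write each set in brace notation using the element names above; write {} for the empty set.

interior: largest open inside A is {} (from {})
cl via duality: int({6,4,5,1}) = {4,5,1}, so X∖{4,5,1} = {0,6,3,2}
cl∖int = {0,6,3,2}

{0,6,3,2}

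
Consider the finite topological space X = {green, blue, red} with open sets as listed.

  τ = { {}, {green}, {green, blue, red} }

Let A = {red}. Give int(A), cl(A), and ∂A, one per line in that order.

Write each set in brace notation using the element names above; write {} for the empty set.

int(A) = {}
cl(A)  = {blue, red}
∂A     = {blue, red}

open subsets of A: {}; so int(A) = {}
closure: X∖int(X∖A) = X∖{green} = {blue, red}
∂A = {blue, red} minus {} = {blue, red}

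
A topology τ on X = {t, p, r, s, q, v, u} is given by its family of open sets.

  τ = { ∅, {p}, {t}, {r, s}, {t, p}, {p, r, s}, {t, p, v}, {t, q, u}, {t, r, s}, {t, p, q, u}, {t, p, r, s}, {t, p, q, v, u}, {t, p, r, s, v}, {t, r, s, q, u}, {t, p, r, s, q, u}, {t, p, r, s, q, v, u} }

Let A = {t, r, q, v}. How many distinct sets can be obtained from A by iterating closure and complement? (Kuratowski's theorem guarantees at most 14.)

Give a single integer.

12

complement {p, s, u}; its interior {p}; cl(A) = X∖{p} = {t, r, s, q, v, u}
With k = closure, c = complement:
  1. A     = {t, r, q, v}
  2. kA    = {t, r, s, q, v, u}
  3. cA    = {p, s, u}
  4. ckA   = {p}
  5. kcA   = {p, r, s, q, v, u}
  6. kckA  = {p, v}
  7. ckcA  = {t}
  8. ckckA = {t, r, s, q, u}
  9. kckcA = {t, q, v, u}
  10. ckckcA = {p, r, s}
  11. kckckcA = {p, r, s, v}
  12. ckckckcA = {t, q, u}
k, c of each give nothing new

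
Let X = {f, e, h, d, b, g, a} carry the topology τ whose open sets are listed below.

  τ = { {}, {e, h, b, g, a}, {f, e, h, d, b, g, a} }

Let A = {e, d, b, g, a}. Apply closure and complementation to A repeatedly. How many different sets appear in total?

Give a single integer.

4

cl via duality: int({f, h}) = {}, so X∖{} = {f, e, h, d, b, g, a}
Write k for closure, c for complement:
  1. A     = {e, d, b, g, a}
  2. kA    = {f, e, h, d, b, g, a}
  3. cA    = {f, h}
  4. ckA   = {}
applying k or c yields no new set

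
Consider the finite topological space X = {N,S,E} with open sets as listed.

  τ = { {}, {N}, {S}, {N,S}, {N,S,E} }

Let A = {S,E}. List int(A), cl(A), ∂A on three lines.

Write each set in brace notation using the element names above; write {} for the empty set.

opens ⊆ A: {}, {S}; union → int = {S}
complement {N}; its interior {N}; cl(A) = X∖{N} = {S,E}
boundary = {S,E} ∖ {S} = {E}

int(A) = {S}
cl(A)  = {S,E}
∂A     = {E}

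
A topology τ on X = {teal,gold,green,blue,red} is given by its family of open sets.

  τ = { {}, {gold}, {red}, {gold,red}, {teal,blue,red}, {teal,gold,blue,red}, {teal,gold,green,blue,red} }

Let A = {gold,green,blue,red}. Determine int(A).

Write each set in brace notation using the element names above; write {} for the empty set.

interior: largest open inside A is {gold,red} (from {}, {red}, {gold}, {gold,red})

{gold,red}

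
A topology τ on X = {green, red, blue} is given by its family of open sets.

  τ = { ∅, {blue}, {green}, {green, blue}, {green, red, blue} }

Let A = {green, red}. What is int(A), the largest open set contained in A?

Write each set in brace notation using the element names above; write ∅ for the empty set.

U open, U⊆A: ∅, {green}. int(A) = ⋃ = {green}

{green}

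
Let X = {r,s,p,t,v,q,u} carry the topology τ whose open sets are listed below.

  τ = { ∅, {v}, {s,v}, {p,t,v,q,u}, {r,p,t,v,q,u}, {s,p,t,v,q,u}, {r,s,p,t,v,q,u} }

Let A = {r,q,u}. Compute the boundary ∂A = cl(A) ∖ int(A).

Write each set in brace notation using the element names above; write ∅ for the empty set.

opens ⊆ A: ∅; union → int = ∅
complement {s,p,t,v}; its interior {s,v}; cl(A) = X∖{s,v} = {r,p,t,q,u}
boundary = {r,p,t,q,u} ∖ ∅ = {r,p,t,q,u}

{r,p,t,q,u}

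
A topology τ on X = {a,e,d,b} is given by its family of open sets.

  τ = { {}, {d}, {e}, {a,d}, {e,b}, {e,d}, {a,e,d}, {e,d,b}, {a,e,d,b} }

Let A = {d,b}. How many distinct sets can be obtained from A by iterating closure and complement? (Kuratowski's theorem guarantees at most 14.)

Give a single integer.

8

complement {a,e}; its interior {e}; cl(A) = X∖{e} = {a,d,b}
With k = closure, c = complement:
  1. A     = {d,b}
  2. kA    = {a,d,b}
  3. cA    = {a,e}
  4. ckA   = {e}
  5. kcA   = {a,e,b}
  6. kckA  = {e,b}
  7. ckcA  = {d}
  8. ckckA = {a,d}
k, c of each give nothing new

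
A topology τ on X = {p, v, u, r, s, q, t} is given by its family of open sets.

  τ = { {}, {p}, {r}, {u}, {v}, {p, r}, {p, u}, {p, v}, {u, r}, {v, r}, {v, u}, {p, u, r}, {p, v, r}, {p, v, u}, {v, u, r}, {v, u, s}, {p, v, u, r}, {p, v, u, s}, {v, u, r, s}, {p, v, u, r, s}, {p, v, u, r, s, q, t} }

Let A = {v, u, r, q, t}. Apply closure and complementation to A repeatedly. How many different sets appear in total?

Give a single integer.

complement {p, s}; its interior {p}; cl(A) = X∖{p} = {v, u, r, s, q, t}
With k = closure, c = complement:
  1. A     = {v, u, r, q, t}
  2. kA    = {v, u, r, s, q, t}
  3. cA    = {p, s}
  4. ckA   = {p}
  5. kcA   = {p, s, q, t}
  6. kckA  = {p, q, t}
  7. ckcA  = {v, u, r}
  8. ckckA = {v, u, r, s}
k, c of each give nothing new

8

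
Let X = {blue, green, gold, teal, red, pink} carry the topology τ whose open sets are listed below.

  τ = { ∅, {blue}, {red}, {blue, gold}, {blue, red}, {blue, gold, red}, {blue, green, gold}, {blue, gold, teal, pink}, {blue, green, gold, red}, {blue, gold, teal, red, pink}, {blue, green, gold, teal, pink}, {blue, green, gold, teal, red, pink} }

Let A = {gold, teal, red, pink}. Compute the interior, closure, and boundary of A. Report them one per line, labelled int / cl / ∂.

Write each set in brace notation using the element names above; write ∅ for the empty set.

opens ⊆ A: ∅, {red}; union → int = {red}
complement {blue, green}; its interior {blue}; cl(A) = X∖{blue} = {green, gold, teal, red, pink}
boundary = {green, gold, teal, red, pink} ∖ {red} = {green, gold, teal, pink}

int(A) = {red}
cl(A)  = {green, gold, teal, red, pink}
∂A     = {green, gold, teal, pink}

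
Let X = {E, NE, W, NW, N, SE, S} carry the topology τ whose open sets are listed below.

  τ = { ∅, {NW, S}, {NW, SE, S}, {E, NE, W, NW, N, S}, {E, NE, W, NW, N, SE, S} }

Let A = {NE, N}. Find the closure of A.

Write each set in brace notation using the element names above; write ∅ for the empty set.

{E, NE, W, N}

X∖A={E, W, NW, SE, S}, int(X∖A)={NW, SE, S}, hence cl(A)={E, NE, W, N}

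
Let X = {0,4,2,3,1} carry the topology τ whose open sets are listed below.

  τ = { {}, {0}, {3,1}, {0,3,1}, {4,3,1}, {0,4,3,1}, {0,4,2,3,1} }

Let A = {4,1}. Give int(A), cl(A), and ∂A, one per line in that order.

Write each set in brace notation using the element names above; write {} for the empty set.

int(A) = {}
cl(A)  = {4,2,3,1}
∂A     = {4,2,3,1}

U open, U⊆A: {}. int(A) = ⋃ = {}
X∖A={0,2,3}, int(X∖A)={0}, hence cl(A)={4,2,3,1}
∂A: remove int from cl → {4,2,3,1}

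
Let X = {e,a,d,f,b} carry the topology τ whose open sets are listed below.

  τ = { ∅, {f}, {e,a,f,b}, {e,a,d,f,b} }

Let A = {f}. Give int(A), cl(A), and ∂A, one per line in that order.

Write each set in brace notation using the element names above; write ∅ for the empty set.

int(A) = {f}
cl(A)  = {e,a,d,f,b}
∂A     = {e,a,d,b}

interior: largest open inside A is {f} (from ∅, {f})
cl via duality: int({e,a,d,b}) = ∅, so X∖∅ = {e,a,d,f,b}
cl∖int = {e,a,d,b}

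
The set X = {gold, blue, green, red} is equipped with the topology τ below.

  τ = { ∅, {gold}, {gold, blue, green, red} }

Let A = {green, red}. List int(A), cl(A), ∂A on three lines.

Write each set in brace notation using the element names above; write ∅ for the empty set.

int(A) = ∅
cl(A)  = {blue, green, red}
∂A     = {blue, green, red}

interior: largest open inside A is ∅ (from ∅)
cl via duality: int({gold, blue}) = {gold}, so X∖{gold} = {blue, green, red}
cl∖int = {blue, green, red}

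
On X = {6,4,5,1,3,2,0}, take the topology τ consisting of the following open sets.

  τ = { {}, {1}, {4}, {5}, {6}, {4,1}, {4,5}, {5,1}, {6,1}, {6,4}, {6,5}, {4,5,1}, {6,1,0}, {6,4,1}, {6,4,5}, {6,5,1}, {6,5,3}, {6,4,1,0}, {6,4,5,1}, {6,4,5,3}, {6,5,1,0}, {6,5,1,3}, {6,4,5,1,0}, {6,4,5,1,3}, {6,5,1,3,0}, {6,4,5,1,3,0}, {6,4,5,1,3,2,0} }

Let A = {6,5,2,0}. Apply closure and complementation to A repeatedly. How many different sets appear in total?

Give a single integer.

cl via duality: int({4,1,3}) = {4,1}, so X∖{4,1} = {6,5,3,2,0}
Write k for closure, c for complement:
  1. A     = {6,5,2,0}
  2. kA    = {6,5,3,2,0}
  3. cA    = {4,1,3}
  4. ckA   = {4,1}
  5. kcA   = {4,1,3,2,0}
  6. kckA  = {4,1,2,0}
  7. ckcA  = {6,5}
  8. ckckA = {6,5,3}
applying k or c yields no new set

8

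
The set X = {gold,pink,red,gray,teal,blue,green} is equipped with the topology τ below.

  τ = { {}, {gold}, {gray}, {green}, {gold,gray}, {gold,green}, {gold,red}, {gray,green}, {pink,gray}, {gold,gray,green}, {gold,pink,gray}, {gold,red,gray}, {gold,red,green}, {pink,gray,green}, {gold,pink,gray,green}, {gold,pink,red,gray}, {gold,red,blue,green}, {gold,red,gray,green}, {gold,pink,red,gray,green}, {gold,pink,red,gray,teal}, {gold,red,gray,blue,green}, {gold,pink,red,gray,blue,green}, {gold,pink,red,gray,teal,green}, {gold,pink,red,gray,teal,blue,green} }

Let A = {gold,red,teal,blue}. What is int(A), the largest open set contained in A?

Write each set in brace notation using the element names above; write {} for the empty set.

U open, U⊆A: {}, {gold}, {gold,red}. int(A) = ⋃ = {gold,red}

{gold,red}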